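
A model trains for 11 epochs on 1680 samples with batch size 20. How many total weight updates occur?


Iterations per epoch = 1680 / 20 = 84
Total updates = iterations_per_epoch * epochs
= 84 * 11
= 924

924


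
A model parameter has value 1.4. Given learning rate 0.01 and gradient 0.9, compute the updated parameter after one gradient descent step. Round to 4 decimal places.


w_new = w_old - lr * gradient
= 1.4 - 0.01 * 0.9
= 1.4 - (0.009)
= 1.3910

1.3910


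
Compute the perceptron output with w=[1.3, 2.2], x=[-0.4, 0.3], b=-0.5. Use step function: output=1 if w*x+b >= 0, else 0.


z = w . x + b
= 1.3*-0.4 + 2.2*0.3 + -0.5
= -0.52 + 0.66 + -0.5
= 0.14 + -0.5
= -0.36
Since z = -0.36 < 0, output = 0

0


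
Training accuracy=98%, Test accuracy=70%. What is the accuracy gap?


Gap = train_accuracy - test_accuracy
= 98 - 70
= 28%
This large gap strongly indicates overfitting.

28


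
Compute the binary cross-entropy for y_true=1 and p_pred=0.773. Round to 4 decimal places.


For y=1: Loss = -log(p)
= -log(0.773)
= -(-0.2575)
= 0.2575

0.2575


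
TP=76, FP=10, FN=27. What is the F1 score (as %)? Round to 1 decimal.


Precision = TP / (TP + FP) = 76 / 86 = 0.8837
Recall = TP / (TP + FN) = 76 / 103 = 0.7379
F1 = 2 * P * R / (P + R)
= 2 * 0.8837 * 0.7379 / (0.8837 + 0.7379)
= 1.3041 / 1.6216
= 0.8042
As percentage: 80.4%

80.4


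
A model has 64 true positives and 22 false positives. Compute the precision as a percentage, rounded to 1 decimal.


Precision = TP / (TP + FP) * 100
= 64 / (64 + 22)
= 64 / 86
= 0.7442
= 74.4%

74.4


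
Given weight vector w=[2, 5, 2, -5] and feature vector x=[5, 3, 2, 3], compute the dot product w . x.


Element-wise products:
2 * 5 = 10
5 * 3 = 15
2 * 2 = 4
-5 * 3 = -15
Sum = 10 + 15 + 4 + -15
= 14

14


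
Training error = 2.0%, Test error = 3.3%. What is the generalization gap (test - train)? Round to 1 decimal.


Generalization gap = test_error - train_error
= 3.3 - 2.0
= 1.3%
A small gap suggests good generalization.

1.3


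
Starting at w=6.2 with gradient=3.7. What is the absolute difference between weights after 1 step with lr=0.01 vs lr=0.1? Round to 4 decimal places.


With lr=0.01: w_new = 6.2 - 0.01 * 3.7 = 6.163
With lr=0.1: w_new = 6.2 - 0.1 * 3.7 = 5.83
Absolute difference = |6.163 - 5.83|
= 0.3330

0.3330


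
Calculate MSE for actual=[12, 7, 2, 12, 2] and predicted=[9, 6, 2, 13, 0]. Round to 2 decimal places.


Differences: [3, 1, 0, -1, 2]
Squared errors: [9, 1, 0, 1, 4]
Sum of squared errors = 15
MSE = 15 / 5 = 3.00

3.00


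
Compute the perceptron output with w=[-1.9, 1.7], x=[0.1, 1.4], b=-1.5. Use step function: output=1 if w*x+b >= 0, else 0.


z = w . x + b
= -1.9*0.1 + 1.7*1.4 + -1.5
= -0.19 + 2.38 + -1.5
= 2.19 + -1.5
= 0.69
Since z = 0.69 >= 0, output = 1

1


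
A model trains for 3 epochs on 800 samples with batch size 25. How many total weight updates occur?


Iterations per epoch = 800 / 25 = 32
Total updates = iterations_per_epoch * epochs
= 32 * 3
= 96

96


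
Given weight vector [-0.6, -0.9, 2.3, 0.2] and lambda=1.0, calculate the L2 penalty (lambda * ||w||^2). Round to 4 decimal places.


Squaring each weight:
(-0.6)^2 = 0.36
(-0.9)^2 = 0.81
2.3^2 = 5.29
0.2^2 = 0.04
Sum of squares = 6.5
Penalty = 1.0 * 6.5 = 6.5000

6.5000


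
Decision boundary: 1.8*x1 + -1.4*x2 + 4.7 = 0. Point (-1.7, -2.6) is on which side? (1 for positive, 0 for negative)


Compute 1.8 * -1.7 + -1.4 * -2.6 + 4.7
= -3.06 + 3.64 + 4.7
= 5.28
Since 5.28 >= 0, the point is on the positive side.

1


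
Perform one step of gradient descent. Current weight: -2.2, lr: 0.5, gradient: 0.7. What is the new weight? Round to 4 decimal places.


w_new = w_old - lr * gradient
= -2.2 - 0.5 * 0.7
= -2.2 - (0.35)
= -2.5500

-2.5500


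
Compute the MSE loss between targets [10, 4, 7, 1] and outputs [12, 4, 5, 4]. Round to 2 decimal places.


Differences: [-2, 0, 2, -3]
Squared errors: [4, 0, 4, 9]
Sum of squared errors = 17
MSE = 17 / 4 = 4.25

4.25


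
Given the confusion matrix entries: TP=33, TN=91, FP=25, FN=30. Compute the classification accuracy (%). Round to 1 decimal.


Accuracy = (TP + TN) / (TP + TN + FP + FN) * 100
= (33 + 91) / (33 + 91 + 25 + 30)
= 124 / 179
= 0.6927
= 69.3%

69.3


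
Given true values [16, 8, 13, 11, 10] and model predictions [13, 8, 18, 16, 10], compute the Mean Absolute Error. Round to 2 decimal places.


Absolute errors: [3, 0, 5, 5, 0]
Sum of absolute errors = 13
MAE = 13 / 5 = 2.60

2.60


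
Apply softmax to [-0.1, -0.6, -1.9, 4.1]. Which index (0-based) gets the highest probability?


Softmax is a monotonic transformation, so it preserves the argmax.
We need to find the index of the maximum logit.
Index 0: -0.1
Index 1: -0.6
Index 2: -1.9
Index 3: 4.1
Maximum logit = 4.1 at index 3

3


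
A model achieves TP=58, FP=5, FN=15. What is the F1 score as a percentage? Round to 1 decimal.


Precision = TP / (TP + FP) = 58 / 63 = 0.9206
Recall = TP / (TP + FN) = 58 / 73 = 0.7945
F1 = 2 * P * R / (P + R)
= 2 * 0.9206 * 0.7945 / (0.9206 + 0.7945)
= 1.4629 / 1.7152
= 0.8529
As percentage: 85.3%

85.3


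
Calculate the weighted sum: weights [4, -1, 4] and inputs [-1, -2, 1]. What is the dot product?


Element-wise products:
4 * -1 = -4
-1 * -2 = 2
4 * 1 = 4
Sum = -4 + 2 + 4
= 2

2


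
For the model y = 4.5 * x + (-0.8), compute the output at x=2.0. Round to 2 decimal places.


y = 4.5 * 2.0 + (-0.8)
= 9.0 + (-0.8)
= 8.20

8.20


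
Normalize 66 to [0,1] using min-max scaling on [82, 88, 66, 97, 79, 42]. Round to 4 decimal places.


Min = 42, Max = 97
Range = 97 - 42 = 55
Scaled = (x - min) / (max - min)
= (66 - 42) / 55
= 24 / 55
= 0.4364

0.4364


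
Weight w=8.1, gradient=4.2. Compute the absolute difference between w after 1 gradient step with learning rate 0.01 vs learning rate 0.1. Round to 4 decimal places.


With lr=0.01: w_new = 8.1 - 0.01 * 4.2 = 8.058
With lr=0.1: w_new = 8.1 - 0.1 * 4.2 = 7.68
Absolute difference = |8.058 - 7.68|
= 0.3780

0.3780


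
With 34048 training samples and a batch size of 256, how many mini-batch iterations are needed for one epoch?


Iterations per epoch = dataset_size / batch_size
= 34048 / 256
= 133

133


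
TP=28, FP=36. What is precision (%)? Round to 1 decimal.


Precision = TP / (TP + FP) * 100
= 28 / (28 + 36)
= 28 / 64
= 0.4375
= 43.8%

43.8


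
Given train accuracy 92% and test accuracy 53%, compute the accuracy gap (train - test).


Gap = train_accuracy - test_accuracy
= 92 - 53
= 39%
This large gap strongly indicates overfitting.

39


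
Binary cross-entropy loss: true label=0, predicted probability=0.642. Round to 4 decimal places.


For y=0: Loss = -log(1-p)
= -log(1 - 0.642)
= -log(0.358)
= -(-1.0272)
= 1.0272

1.0272


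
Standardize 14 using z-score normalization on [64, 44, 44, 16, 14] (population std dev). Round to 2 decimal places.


Mean = (64 + 44 + 44 + 16 + 14) / 5 = 36.4
Variance = sum((x_i - mean)^2) / n = 359.04
Std = sqrt(359.04) = 18.9484
Z = (x - mean) / std
= (14 - 36.4) / 18.9484
= -22.4 / 18.9484
= -1.18

-1.18


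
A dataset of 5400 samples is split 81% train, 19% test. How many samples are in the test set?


Train samples = 5400 * 81% = 4374
Test samples = 5400 - 4374
= 1026

1026


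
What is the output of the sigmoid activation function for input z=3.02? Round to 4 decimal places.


sigmoid(z) = 1 / (1 + exp(-z))
exp(-(3.02)) = exp(-3.02) = 0.0488
1 + 0.0488 = 1.0488
1 / 1.0488 = 0.9535

0.9535


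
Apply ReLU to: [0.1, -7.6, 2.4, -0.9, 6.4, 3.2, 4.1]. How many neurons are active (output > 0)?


ReLU(x) = max(0, x) for each element:
ReLU(0.1) = 0.1
ReLU(-7.6) = 0
ReLU(2.4) = 2.4
ReLU(-0.9) = 0
ReLU(6.4) = 6.4
ReLU(3.2) = 3.2
ReLU(4.1) = 4.1
Active neurons (>0): 5

5


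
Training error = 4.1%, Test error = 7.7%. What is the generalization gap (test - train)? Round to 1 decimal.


Generalization gap = test_error - train_error
= 7.7 - 4.1
= 3.6%
A moderate gap.

3.6


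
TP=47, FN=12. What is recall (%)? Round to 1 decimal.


Recall = TP / (TP + FN) * 100
= 47 / (47 + 12)
= 47 / 59
= 0.7966
= 79.7%

79.7


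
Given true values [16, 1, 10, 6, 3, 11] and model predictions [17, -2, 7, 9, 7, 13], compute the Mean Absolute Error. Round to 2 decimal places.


Absolute errors: [1, 3, 3, 3, 4, 2]
Sum of absolute errors = 16
MAE = 16 / 6 = 2.67

2.67


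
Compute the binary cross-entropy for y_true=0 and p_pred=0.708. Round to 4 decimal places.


For y=0: Loss = -log(1-p)
= -log(1 - 0.708)
= -log(0.292)
= -(-1.231)
= 1.2310

1.2310


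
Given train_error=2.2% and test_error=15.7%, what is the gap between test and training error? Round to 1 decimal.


Generalization gap = test_error - train_error
= 15.7 - 2.2
= 13.5%
A large gap suggests overfitting.

13.5


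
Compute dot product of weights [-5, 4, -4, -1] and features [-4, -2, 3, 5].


Element-wise products:
-5 * -4 = 20
4 * -2 = -8
-4 * 3 = -12
-1 * 5 = -5
Sum = 20 + -8 + -12 + -5
= -5

-5


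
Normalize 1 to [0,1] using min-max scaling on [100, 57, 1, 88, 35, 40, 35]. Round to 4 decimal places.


Min = 1, Max = 100
Range = 100 - 1 = 99
Scaled = (x - min) / (max - min)
= (1 - 1) / 99
= 0 / 99
= 0.0000

0.0000


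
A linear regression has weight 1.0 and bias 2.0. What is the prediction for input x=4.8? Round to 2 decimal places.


y = 1.0 * 4.8 + (2.0)
= 4.8 + (2.0)
= 6.80

6.80


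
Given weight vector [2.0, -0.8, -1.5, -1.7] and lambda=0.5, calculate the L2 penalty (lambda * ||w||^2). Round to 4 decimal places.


Squaring each weight:
2.0^2 = 4.0
(-0.8)^2 = 0.64
(-1.5)^2 = 2.25
(-1.7)^2 = 2.89
Sum of squares = 9.78
Penalty = 0.5 * 9.78 = 4.8900

4.8900


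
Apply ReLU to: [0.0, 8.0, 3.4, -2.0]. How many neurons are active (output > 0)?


ReLU(x) = max(0, x) for each element:
ReLU(0.0) = 0
ReLU(8.0) = 8.0
ReLU(3.4) = 3.4
ReLU(-2.0) = 0
Active neurons (>0): 2

2


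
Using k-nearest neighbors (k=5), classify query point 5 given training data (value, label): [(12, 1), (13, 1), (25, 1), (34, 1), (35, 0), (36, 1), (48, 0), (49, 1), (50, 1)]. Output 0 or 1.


Distances from query 5:
Point 12 (class 1): distance = 7
Point 13 (class 1): distance = 8
Point 25 (class 1): distance = 20
Point 34 (class 1): distance = 29
Point 35 (class 0): distance = 30
K=5 nearest neighbors: classes = [1, 1, 1, 1, 0]
Votes for class 1: 4 / 5
Majority vote => class 1

1


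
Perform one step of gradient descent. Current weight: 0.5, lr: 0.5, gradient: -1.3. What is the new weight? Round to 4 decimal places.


w_new = w_old - lr * gradient
= 0.5 - 0.5 * -1.3
= 0.5 - (-0.65)
= 1.1500

1.1500


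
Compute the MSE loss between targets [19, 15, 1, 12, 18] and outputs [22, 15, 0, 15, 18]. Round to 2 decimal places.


Differences: [-3, 0, 1, -3, 0]
Squared errors: [9, 0, 1, 9, 0]
Sum of squared errors = 19
MSE = 19 / 5 = 3.80

3.80


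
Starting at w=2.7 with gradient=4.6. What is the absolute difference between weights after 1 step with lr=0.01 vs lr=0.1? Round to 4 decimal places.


With lr=0.01: w_new = 2.7 - 0.01 * 4.6 = 2.654
With lr=0.1: w_new = 2.7 - 0.1 * 4.6 = 2.24
Absolute difference = |2.654 - 2.24|
= 0.4140

0.4140


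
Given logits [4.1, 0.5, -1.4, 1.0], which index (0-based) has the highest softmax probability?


Softmax is a monotonic transformation, so it preserves the argmax.
We need to find the index of the maximum logit.
Index 0: 4.1
Index 1: 0.5
Index 2: -1.4
Index 3: 1.0
Maximum logit = 4.1 at index 0

0


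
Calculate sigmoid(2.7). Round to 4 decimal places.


sigmoid(z) = 1 / (1 + exp(-z))
exp(-(2.7)) = exp(-2.7) = 0.0672
1 + 0.0672 = 1.0672
1 / 1.0672 = 0.9370

0.9370


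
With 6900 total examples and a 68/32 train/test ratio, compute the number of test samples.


Train samples = 6900 * 68% = 4692
Test samples = 6900 - 4692
= 2208

2208


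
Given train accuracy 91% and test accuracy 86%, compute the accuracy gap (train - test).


Gap = train_accuracy - test_accuracy
= 91 - 86
= 5%
This moderate gap may indicate mild overfitting.

5


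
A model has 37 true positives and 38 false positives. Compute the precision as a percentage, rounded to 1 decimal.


Precision = TP / (TP + FP) * 100
= 37 / (37 + 38)
= 37 / 75
= 0.4933
= 49.3%

49.3


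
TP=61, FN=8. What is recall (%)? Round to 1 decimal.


Recall = TP / (TP + FN) * 100
= 61 / (61 + 8)
= 61 / 69
= 0.8841
= 88.4%

88.4


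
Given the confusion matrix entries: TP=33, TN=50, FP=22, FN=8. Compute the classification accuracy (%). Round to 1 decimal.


Accuracy = (TP + TN) / (TP + TN + FP + FN) * 100
= (33 + 50) / (33 + 50 + 22 + 8)
= 83 / 113
= 0.7345
= 73.5%

73.5


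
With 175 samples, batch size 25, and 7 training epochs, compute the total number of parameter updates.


Iterations per epoch = 175 / 25 = 7
Total updates = iterations_per_epoch * epochs
= 7 * 7
= 49

49


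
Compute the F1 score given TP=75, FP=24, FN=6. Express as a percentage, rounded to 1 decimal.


Precision = TP / (TP + FP) = 75 / 99 = 0.7576
Recall = TP / (TP + FN) = 75 / 81 = 0.9259
F1 = 2 * P * R / (P + R)
= 2 * 0.7576 * 0.9259 / (0.7576 + 0.9259)
= 1.4029 / 1.6835
= 0.8333
As percentage: 83.3%

83.3


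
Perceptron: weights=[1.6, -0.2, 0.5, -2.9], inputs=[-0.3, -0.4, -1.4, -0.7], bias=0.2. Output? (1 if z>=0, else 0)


z = w . x + b
= 1.6*-0.3 + -0.2*-0.4 + 0.5*-1.4 + -2.9*-0.7 + 0.2
= -0.48 + 0.08 + -0.7 + 2.03 + 0.2
= 0.93 + 0.2
= 1.13
Since z = 1.13 >= 0, output = 1

1


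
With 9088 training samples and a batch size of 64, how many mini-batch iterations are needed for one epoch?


Iterations per epoch = dataset_size / batch_size
= 9088 / 64
= 142

142


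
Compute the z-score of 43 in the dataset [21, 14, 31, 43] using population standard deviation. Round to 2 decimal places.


Mean = (21 + 14 + 31 + 43) / 4 = 27.25
Variance = sum((x_i - mean)^2) / n = 119.1875
Std = sqrt(119.1875) = 10.9173
Z = (x - mean) / std
= (43 - 27.25) / 10.9173
= 15.75 / 10.9173
= 1.44

1.44


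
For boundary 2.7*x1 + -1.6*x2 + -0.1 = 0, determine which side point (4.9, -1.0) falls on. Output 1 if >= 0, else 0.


Compute 2.7 * 4.9 + -1.6 * -1.0 + -0.1
= 13.23 + 1.6 + -0.1
= 14.73
Since 14.73 >= 0, the point is on the positive side.

1


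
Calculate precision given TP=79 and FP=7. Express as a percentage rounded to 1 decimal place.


Precision = TP / (TP + FP) * 100
= 79 / (79 + 7)
= 79 / 86
= 0.9186
= 91.9%

91.9


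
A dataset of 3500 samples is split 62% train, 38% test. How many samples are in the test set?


Train samples = 3500 * 62% = 2170
Test samples = 3500 - 2170
= 1330

1330


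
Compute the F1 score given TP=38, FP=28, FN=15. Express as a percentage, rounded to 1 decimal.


Precision = TP / (TP + FP) = 38 / 66 = 0.5758
Recall = TP / (TP + FN) = 38 / 53 = 0.717
F1 = 2 * P * R / (P + R)
= 2 * 0.5758 * 0.717 / (0.5758 + 0.717)
= 0.8256 / 1.2927
= 0.6387
As percentage: 63.9%

63.9


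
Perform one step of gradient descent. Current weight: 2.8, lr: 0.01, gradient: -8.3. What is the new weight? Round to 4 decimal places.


w_new = w_old - lr * gradient
= 2.8 - 0.01 * -8.3
= 2.8 - (-0.083)
= 2.8830

2.8830


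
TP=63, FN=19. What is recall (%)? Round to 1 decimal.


Recall = TP / (TP + FN) * 100
= 63 / (63 + 19)
= 63 / 82
= 0.7683
= 76.8%

76.8


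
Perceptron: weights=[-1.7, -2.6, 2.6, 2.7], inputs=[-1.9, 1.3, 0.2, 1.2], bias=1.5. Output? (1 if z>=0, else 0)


z = w . x + b
= -1.7*-1.9 + -2.6*1.3 + 2.6*0.2 + 2.7*1.2 + 1.5
= 3.23 + -3.38 + 0.52 + 3.24 + 1.5
= 3.61 + 1.5
= 5.11
Since z = 5.11 >= 0, output = 1

1


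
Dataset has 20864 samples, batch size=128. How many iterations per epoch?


Iterations per epoch = dataset_size / batch_size
= 20864 / 128
= 163

163


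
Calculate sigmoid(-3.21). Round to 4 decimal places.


sigmoid(z) = 1 / (1 + exp(-z))
exp(-(-3.21)) = exp(3.21) = 24.7791
1 + 24.7791 = 25.7791
1 / 25.7791 = 0.0388

0.0388


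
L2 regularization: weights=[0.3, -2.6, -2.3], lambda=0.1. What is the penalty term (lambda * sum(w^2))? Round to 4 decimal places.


Squaring each weight:
0.3^2 = 0.09
(-2.6)^2 = 6.76
(-2.3)^2 = 5.29
Sum of squares = 12.14
Penalty = 0.1 * 12.14 = 1.2140

1.2140


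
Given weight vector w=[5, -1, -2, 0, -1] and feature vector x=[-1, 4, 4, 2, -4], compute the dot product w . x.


Element-wise products:
5 * -1 = -5
-1 * 4 = -4
-2 * 4 = -8
0 * 2 = 0
-1 * -4 = 4
Sum = -5 + -4 + -8 + 0 + 4
= -13

-13


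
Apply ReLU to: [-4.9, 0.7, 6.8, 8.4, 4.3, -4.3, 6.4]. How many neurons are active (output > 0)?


ReLU(x) = max(0, x) for each element:
ReLU(-4.9) = 0
ReLU(0.7) = 0.7
ReLU(6.8) = 6.8
ReLU(8.4) = 8.4
ReLU(4.3) = 4.3
ReLU(-4.3) = 0
ReLU(6.4) = 6.4
Active neurons (>0): 5

5


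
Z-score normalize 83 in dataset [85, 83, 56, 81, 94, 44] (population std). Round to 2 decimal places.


Mean = (85 + 83 + 56 + 81 + 94 + 44) / 6 = 73.8333
Variance = sum((x_i - mean)^2) / n = 312.4722
Std = sqrt(312.4722) = 17.6769
Z = (x - mean) / std
= (83 - 73.8333) / 17.6769
= 9.1667 / 17.6769
= 0.52

0.52


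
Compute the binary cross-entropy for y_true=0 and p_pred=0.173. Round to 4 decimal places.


For y=0: Loss = -log(1-p)
= -log(1 - 0.173)
= -log(0.827)
= -(-0.19)
= 0.1900

0.1900


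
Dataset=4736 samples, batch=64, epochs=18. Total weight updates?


Iterations per epoch = 4736 / 64 = 74
Total updates = iterations_per_epoch * epochs
= 74 * 18
= 1332

1332


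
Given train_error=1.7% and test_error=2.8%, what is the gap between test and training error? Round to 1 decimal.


Generalization gap = test_error - train_error
= 2.8 - 1.7
= 1.1%
A small gap suggests good generalization.

1.1


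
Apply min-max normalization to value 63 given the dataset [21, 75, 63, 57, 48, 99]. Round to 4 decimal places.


Min = 21, Max = 99
Range = 99 - 21 = 78
Scaled = (x - min) / (max - min)
= (63 - 21) / 78
= 42 / 78
= 0.5385

0.5385


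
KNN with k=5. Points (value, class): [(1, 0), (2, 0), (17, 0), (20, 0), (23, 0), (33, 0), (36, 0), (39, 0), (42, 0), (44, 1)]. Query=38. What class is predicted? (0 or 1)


Distances from query 38:
Point 39 (class 0): distance = 1
Point 36 (class 0): distance = 2
Point 42 (class 0): distance = 4
Point 33 (class 0): distance = 5
Point 44 (class 1): distance = 6
K=5 nearest neighbors: classes = [0, 0, 0, 0, 1]
Votes for class 1: 1 / 5
Majority vote => class 0

0


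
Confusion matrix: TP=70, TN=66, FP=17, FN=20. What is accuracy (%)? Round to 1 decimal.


Accuracy = (TP + TN) / (TP + TN + FP + FN) * 100
= (70 + 66) / (70 + 66 + 17 + 20)
= 136 / 173
= 0.7861
= 78.6%

78.6


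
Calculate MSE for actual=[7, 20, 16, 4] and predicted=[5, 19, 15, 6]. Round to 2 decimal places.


Differences: [2, 1, 1, -2]
Squared errors: [4, 1, 1, 4]
Sum of squared errors = 10
MSE = 10 / 4 = 2.50

2.50


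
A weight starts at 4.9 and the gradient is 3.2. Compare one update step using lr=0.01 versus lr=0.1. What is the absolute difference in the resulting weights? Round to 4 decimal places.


With lr=0.01: w_new = 4.9 - 0.01 * 3.2 = 4.868
With lr=0.1: w_new = 4.9 - 0.1 * 3.2 = 4.58
Absolute difference = |4.868 - 4.58|
= 0.2880

0.2880


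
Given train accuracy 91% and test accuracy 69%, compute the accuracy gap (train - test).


Gap = train_accuracy - test_accuracy
= 91 - 69
= 22%
This large gap strongly indicates overfitting.

22


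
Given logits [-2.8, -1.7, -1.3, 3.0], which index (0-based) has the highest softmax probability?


Softmax is a monotonic transformation, so it preserves the argmax.
We need to find the index of the maximum logit.
Index 0: -2.8
Index 1: -1.7
Index 2: -1.3
Index 3: 3.0
Maximum logit = 3.0 at index 3

3


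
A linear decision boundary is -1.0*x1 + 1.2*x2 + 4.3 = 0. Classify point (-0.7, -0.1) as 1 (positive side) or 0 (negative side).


Compute -1.0 * -0.7 + 1.2 * -0.1 + 4.3
= 0.7 + -0.12 + 4.3
= 4.88
Since 4.88 >= 0, the point is on the positive side.

1


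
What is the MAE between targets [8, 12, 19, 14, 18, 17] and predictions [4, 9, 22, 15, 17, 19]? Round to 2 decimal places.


Absolute errors: [4, 3, 3, 1, 1, 2]
Sum of absolute errors = 14
MAE = 14 / 6 = 2.33

2.33


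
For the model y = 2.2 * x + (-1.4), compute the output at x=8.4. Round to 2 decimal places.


y = 2.2 * 8.4 + (-1.4)
= 18.48 + (-1.4)
= 17.08

17.08


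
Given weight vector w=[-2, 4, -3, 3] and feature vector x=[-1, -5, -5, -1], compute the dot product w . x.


Element-wise products:
-2 * -1 = 2
4 * -5 = -20
-3 * -5 = 15
3 * -1 = -3
Sum = 2 + -20 + 15 + -3
= -6

-6


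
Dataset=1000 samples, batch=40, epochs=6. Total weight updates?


Iterations per epoch = 1000 / 40 = 25
Total updates = iterations_per_epoch * epochs
= 25 * 6
= 150

150


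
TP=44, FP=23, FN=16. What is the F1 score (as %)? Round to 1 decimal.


Precision = TP / (TP + FP) = 44 / 67 = 0.6567
Recall = TP / (TP + FN) = 44 / 60 = 0.7333
F1 = 2 * P * R / (P + R)
= 2 * 0.6567 * 0.7333 / (0.6567 + 0.7333)
= 0.9632 / 1.39
= 0.6929
As percentage: 69.3%

69.3


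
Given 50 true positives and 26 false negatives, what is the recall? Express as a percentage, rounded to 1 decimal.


Recall = TP / (TP + FN) * 100
= 50 / (50 + 26)
= 50 / 76
= 0.6579
= 65.8%

65.8


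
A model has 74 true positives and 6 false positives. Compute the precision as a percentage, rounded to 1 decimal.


Precision = TP / (TP + FP) * 100
= 74 / (74 + 6)
= 74 / 80
= 0.925
= 92.5%

92.5


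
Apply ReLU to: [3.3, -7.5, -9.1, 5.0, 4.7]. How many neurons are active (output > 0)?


ReLU(x) = max(0, x) for each element:
ReLU(3.3) = 3.3
ReLU(-7.5) = 0
ReLU(-9.1) = 0
ReLU(5.0) = 5.0
ReLU(4.7) = 4.7
Active neurons (>0): 3

3


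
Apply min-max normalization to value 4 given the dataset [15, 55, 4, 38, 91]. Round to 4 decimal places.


Min = 4, Max = 91
Range = 91 - 4 = 87
Scaled = (x - min) / (max - min)
= (4 - 4) / 87
= 0 / 87
= 0.0000

0.0000


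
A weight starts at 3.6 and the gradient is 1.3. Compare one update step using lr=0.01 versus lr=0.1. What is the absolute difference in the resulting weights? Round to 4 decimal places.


With lr=0.01: w_new = 3.6 - 0.01 * 1.3 = 3.587
With lr=0.1: w_new = 3.6 - 0.1 * 1.3 = 3.47
Absolute difference = |3.587 - 3.47|
= 0.1170

0.1170


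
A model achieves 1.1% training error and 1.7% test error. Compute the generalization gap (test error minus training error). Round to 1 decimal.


Generalization gap = test_error - train_error
= 1.7 - 1.1
= 0.6%
A small gap suggests good generalization.

0.6


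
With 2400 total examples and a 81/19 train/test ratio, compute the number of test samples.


Train samples = 2400 * 81% = 1944
Test samples = 2400 - 1944
= 456

456


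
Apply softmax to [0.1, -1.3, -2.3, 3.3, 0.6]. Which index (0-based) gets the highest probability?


Softmax is a monotonic transformation, so it preserves the argmax.
We need to find the index of the maximum logit.
Index 0: 0.1
Index 1: -1.3
Index 2: -2.3
Index 3: 3.3
Index 4: 0.6
Maximum logit = 3.3 at index 3

3


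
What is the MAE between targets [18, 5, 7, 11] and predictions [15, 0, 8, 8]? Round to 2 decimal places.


Absolute errors: [3, 5, 1, 3]
Sum of absolute errors = 12
MAE = 12 / 4 = 3.00

3.00


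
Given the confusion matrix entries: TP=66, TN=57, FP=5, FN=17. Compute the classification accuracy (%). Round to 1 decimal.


Accuracy = (TP + TN) / (TP + TN + FP + FN) * 100
= (66 + 57) / (66 + 57 + 5 + 17)
= 123 / 145
= 0.8483
= 84.8%

84.8


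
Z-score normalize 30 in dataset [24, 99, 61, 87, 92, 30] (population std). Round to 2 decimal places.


Mean = (24 + 99 + 61 + 87 + 92 + 30) / 6 = 65.5
Variance = sum((x_i - mean)^2) / n = 881.5833
Std = sqrt(881.5833) = 29.6915
Z = (x - mean) / std
= (30 - 65.5) / 29.6915
= -35.5 / 29.6915
= -1.20

-1.20


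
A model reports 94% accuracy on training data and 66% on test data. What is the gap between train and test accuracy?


Gap = train_accuracy - test_accuracy
= 94 - 66
= 28%
This large gap strongly indicates overfitting.

28


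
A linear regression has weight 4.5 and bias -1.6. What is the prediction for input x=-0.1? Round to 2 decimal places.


y = 4.5 * -0.1 + (-1.6)
= -0.45 + (-1.6)
= -2.05

-2.05


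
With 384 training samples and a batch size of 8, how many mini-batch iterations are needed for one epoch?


Iterations per epoch = dataset_size / batch_size
= 384 / 8
= 48

48


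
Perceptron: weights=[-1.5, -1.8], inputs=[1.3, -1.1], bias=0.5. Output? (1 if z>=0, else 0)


z = w . x + b
= -1.5*1.3 + -1.8*-1.1 + 0.5
= -1.95 + 1.98 + 0.5
= 0.03 + 0.5
= 0.53
Since z = 0.53 >= 0, output = 1

1


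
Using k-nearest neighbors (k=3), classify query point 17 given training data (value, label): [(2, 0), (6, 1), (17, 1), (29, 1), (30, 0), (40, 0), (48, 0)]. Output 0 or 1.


Distances from query 17:
Point 17 (class 1): distance = 0
Point 6 (class 1): distance = 11
Point 29 (class 1): distance = 12
K=3 nearest neighbors: classes = [1, 1, 1]
Votes for class 1: 3 / 3
Majority vote => class 1

1


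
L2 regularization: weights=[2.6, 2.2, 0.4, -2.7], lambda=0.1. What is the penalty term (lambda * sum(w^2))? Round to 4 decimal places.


Squaring each weight:
2.6^2 = 6.76
2.2^2 = 4.84
0.4^2 = 0.16
(-2.7)^2 = 7.29
Sum of squares = 19.05
Penalty = 0.1 * 19.05 = 1.9050

1.9050


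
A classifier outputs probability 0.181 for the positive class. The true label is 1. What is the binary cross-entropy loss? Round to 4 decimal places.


For y=1: Loss = -log(p)
= -log(0.181)
= -(-1.7093)
= 1.7093

1.7093


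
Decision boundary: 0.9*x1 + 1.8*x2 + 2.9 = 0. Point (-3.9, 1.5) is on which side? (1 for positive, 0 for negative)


Compute 0.9 * -3.9 + 1.8 * 1.5 + 2.9
= -3.51 + 2.7 + 2.9
= 2.09
Since 2.09 >= 0, the point is on the positive side.

1


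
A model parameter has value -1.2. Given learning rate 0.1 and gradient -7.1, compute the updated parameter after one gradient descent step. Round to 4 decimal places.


w_new = w_old - lr * gradient
= -1.2 - 0.1 * -7.1
= -1.2 - (-0.71)
= -0.4900

-0.4900


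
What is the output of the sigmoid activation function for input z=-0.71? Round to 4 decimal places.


sigmoid(z) = 1 / (1 + exp(-z))
exp(-(-0.71)) = exp(0.71) = 2.034
1 + 2.034 = 3.034
1 / 3.034 = 0.3296

0.3296


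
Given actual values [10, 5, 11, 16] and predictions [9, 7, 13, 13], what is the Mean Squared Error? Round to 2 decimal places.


Differences: [1, -2, -2, 3]
Squared errors: [1, 4, 4, 9]
Sum of squared errors = 18
MSE = 18 / 4 = 4.50

4.50


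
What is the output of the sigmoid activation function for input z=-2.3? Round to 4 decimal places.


sigmoid(z) = 1 / (1 + exp(-z))
exp(-(-2.3)) = exp(2.3) = 9.9742
1 + 9.9742 = 10.9742
1 / 10.9742 = 0.0911

0.0911


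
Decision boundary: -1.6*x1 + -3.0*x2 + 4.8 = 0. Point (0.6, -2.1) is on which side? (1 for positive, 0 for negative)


Compute -1.6 * 0.6 + -3.0 * -2.1 + 4.8
= -0.96 + 6.3 + 4.8
= 10.14
Since 10.14 >= 0, the point is on the positive side.

1


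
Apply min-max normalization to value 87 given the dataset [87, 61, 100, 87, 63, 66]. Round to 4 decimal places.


Min = 61, Max = 100
Range = 100 - 61 = 39
Scaled = (x - min) / (max - min)
= (87 - 61) / 39
= 26 / 39
= 0.6667

0.6667


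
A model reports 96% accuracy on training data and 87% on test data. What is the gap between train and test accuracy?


Gap = train_accuracy - test_accuracy
= 96 - 87
= 9%
This moderate gap may indicate mild overfitting.

9


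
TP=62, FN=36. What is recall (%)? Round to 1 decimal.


Recall = TP / (TP + FN) * 100
= 62 / (62 + 36)
= 62 / 98
= 0.6327
= 63.3%

63.3


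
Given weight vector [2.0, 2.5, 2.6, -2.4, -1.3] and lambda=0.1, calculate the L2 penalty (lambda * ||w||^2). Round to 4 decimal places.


Squaring each weight:
2.0^2 = 4.0
2.5^2 = 6.25
2.6^2 = 6.76
(-2.4)^2 = 5.76
(-1.3)^2 = 1.69
Sum of squares = 24.46
Penalty = 0.1 * 24.46 = 2.4460

2.4460


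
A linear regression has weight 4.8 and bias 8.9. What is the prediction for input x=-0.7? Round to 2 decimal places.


y = 4.8 * -0.7 + (8.9)
= -3.36 + (8.9)
= 5.54

5.54


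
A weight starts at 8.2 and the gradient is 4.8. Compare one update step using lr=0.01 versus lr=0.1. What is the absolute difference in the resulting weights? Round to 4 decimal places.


With lr=0.01: w_new = 8.2 - 0.01 * 4.8 = 8.152
With lr=0.1: w_new = 8.2 - 0.1 * 4.8 = 7.72
Absolute difference = |8.152 - 7.72|
= 0.4320

0.4320


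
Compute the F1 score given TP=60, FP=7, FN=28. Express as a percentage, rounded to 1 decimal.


Precision = TP / (TP + FP) = 60 / 67 = 0.8955
Recall = TP / (TP + FN) = 60 / 88 = 0.6818
F1 = 2 * P * R / (P + R)
= 2 * 0.8955 * 0.6818 / (0.8955 + 0.6818)
= 1.2212 / 1.5773
= 0.7742
As percentage: 77.4%

77.4


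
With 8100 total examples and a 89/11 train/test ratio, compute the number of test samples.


Train samples = 8100 * 89% = 7209
Test samples = 8100 - 7209
= 891

891


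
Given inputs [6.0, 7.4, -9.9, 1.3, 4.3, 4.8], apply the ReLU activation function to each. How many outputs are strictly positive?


ReLU(x) = max(0, x) for each element:
ReLU(6.0) = 6.0
ReLU(7.4) = 7.4
ReLU(-9.9) = 0
ReLU(1.3) = 1.3
ReLU(4.3) = 4.3
ReLU(4.8) = 4.8
Active neurons (>0): 5

5


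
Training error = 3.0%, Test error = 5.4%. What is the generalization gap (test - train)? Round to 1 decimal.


Generalization gap = test_error - train_error
= 5.4 - 3.0
= 2.4%
A moderate gap.

2.4


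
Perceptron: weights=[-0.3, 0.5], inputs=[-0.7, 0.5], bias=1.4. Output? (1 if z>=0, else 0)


z = w . x + b
= -0.3*-0.7 + 0.5*0.5 + 1.4
= 0.21 + 0.25 + 1.4
= 0.46 + 1.4
= 1.86
Since z = 1.86 >= 0, output = 1

1


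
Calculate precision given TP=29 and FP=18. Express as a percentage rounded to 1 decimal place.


Precision = TP / (TP + FP) * 100
= 29 / (29 + 18)
= 29 / 47
= 0.617
= 61.7%

61.7


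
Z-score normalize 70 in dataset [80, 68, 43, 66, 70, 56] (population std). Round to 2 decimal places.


Mean = (80 + 68 + 43 + 66 + 70 + 56) / 6 = 63.8333
Variance = sum((x_i - mean)^2) / n = 136.1389
Std = sqrt(136.1389) = 11.6679
Z = (x - mean) / std
= (70 - 63.8333) / 11.6679
= 6.1667 / 11.6679
= 0.53

0.53


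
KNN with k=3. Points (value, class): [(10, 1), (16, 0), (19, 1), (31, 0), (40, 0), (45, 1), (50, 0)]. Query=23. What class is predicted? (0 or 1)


Distances from query 23:
Point 19 (class 1): distance = 4
Point 16 (class 0): distance = 7
Point 31 (class 0): distance = 8
K=3 nearest neighbors: classes = [1, 0, 0]
Votes for class 1: 1 / 3
Majority vote => class 0

0


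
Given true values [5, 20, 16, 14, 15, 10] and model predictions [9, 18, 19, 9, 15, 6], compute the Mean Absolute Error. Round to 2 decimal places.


Absolute errors: [4, 2, 3, 5, 0, 4]
Sum of absolute errors = 18
MAE = 18 / 6 = 3.00

3.00


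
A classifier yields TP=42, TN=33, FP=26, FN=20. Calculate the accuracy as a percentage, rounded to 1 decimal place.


Accuracy = (TP + TN) / (TP + TN + FP + FN) * 100
= (42 + 33) / (42 + 33 + 26 + 20)
= 75 / 121
= 0.6198
= 62.0%

62.0


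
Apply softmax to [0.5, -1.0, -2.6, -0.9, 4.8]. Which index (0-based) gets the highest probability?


Softmax is a monotonic transformation, so it preserves the argmax.
We need to find the index of the maximum logit.
Index 0: 0.5
Index 1: -1.0
Index 2: -2.6
Index 3: -0.9
Index 4: 4.8
Maximum logit = 4.8 at index 4

4


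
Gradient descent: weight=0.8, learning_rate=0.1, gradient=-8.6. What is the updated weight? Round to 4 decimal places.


w_new = w_old - lr * gradient
= 0.8 - 0.1 * -8.6
= 0.8 - (-0.86)
= 1.6600

1.6600


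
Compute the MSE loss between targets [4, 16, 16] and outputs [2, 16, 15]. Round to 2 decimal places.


Differences: [2, 0, 1]
Squared errors: [4, 0, 1]
Sum of squared errors = 5
MSE = 5 / 3 = 1.67

1.67


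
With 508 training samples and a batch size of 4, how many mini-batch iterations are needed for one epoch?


Iterations per epoch = dataset_size / batch_size
= 508 / 4
= 127

127


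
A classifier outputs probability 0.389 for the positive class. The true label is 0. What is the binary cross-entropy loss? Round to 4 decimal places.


For y=0: Loss = -log(1-p)
= -log(1 - 0.389)
= -log(0.611)
= -(-0.4927)
= 0.4927

0.4927


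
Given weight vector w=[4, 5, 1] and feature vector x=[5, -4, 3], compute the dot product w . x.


Element-wise products:
4 * 5 = 20
5 * -4 = -20
1 * 3 = 3
Sum = 20 + -20 + 3
= 3

3


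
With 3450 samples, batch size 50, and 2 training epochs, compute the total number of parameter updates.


Iterations per epoch = 3450 / 50 = 69
Total updates = iterations_per_epoch * epochs
= 69 * 2
= 138

138


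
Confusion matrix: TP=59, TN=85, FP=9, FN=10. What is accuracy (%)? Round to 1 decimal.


Accuracy = (TP + TN) / (TP + TN + FP + FN) * 100
= (59 + 85) / (59 + 85 + 9 + 10)
= 144 / 163
= 0.8834
= 88.3%

88.3


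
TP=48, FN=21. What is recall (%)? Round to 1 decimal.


Recall = TP / (TP + FN) * 100
= 48 / (48 + 21)
= 48 / 69
= 0.6957
= 69.6%

69.6


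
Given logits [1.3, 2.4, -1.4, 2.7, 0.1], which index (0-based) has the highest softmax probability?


Softmax is a monotonic transformation, so it preserves the argmax.
We need to find the index of the maximum logit.
Index 0: 1.3
Index 1: 2.4
Index 2: -1.4
Index 3: 2.7
Index 4: 0.1
Maximum logit = 2.7 at index 3

3


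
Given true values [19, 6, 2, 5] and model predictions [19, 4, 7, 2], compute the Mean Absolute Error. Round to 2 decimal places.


Absolute errors: [0, 2, 5, 3]
Sum of absolute errors = 10
MAE = 10 / 4 = 2.50

2.50


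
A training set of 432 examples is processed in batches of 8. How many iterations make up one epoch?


Iterations per epoch = dataset_size / batch_size
= 432 / 8
= 54

54


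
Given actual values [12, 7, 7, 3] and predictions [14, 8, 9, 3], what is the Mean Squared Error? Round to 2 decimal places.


Differences: [-2, -1, -2, 0]
Squared errors: [4, 1, 4, 0]
Sum of squared errors = 9
MSE = 9 / 4 = 2.25

2.25


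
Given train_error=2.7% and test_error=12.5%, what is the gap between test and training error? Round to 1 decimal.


Generalization gap = test_error - train_error
= 12.5 - 2.7
= 9.8%
A moderate gap.

9.8


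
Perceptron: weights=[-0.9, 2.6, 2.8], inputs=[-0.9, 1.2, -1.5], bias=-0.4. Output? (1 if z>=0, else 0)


z = w . x + b
= -0.9*-0.9 + 2.6*1.2 + 2.8*-1.5 + -0.4
= 0.81 + 3.12 + -4.2 + -0.4
= -0.27 + -0.4
= -0.67
Since z = -0.67 < 0, output = 0

0


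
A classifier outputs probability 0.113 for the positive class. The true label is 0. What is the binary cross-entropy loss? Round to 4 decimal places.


For y=0: Loss = -log(1-p)
= -log(1 - 0.113)
= -log(0.887)
= -(-0.1199)
= 0.1199

0.1199


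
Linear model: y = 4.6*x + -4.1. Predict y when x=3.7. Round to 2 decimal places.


y = 4.6 * 3.7 + (-4.1)
= 17.02 + (-4.1)
= 12.92

12.92


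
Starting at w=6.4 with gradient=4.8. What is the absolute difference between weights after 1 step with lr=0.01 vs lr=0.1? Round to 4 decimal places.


With lr=0.01: w_new = 6.4 - 0.01 * 4.8 = 6.352
With lr=0.1: w_new = 6.4 - 0.1 * 4.8 = 5.92
Absolute difference = |6.352 - 5.92|
= 0.4320

0.4320


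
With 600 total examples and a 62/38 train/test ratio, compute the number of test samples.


Train samples = 600 * 62% = 372
Test samples = 600 - 372
= 228

228


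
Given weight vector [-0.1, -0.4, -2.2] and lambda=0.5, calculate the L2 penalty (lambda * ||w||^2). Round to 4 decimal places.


Squaring each weight:
(-0.1)^2 = 0.01
(-0.4)^2 = 0.16
(-2.2)^2 = 4.84
Sum of squares = 5.01
Penalty = 0.5 * 5.01 = 2.5050

2.5050


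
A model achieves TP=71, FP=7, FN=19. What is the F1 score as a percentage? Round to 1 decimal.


Precision = TP / (TP + FP) = 71 / 78 = 0.9103
Recall = TP / (TP + FN) = 71 / 90 = 0.7889
F1 = 2 * P * R / (P + R)
= 2 * 0.9103 * 0.7889 / (0.9103 + 0.7889)
= 1.4362 / 1.6991
= 0.8452
As percentage: 84.5%

84.5


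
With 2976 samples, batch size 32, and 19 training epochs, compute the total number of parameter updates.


Iterations per epoch = 2976 / 32 = 93
Total updates = iterations_per_epoch * epochs
= 93 * 19
= 1767

1767


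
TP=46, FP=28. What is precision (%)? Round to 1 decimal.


Precision = TP / (TP + FP) * 100
= 46 / (46 + 28)
= 46 / 74
= 0.6216
= 62.2%

62.2


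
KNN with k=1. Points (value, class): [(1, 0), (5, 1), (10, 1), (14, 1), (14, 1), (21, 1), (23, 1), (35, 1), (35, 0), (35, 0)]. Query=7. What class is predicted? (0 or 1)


Distances from query 7:
Point 5 (class 1): distance = 2
K=1 nearest neighbors: classes = [1]
Votes for class 1: 1 / 1
Majority vote => class 1

1


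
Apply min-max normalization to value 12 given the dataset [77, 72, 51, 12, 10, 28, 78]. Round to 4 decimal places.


Min = 10, Max = 78
Range = 78 - 10 = 68
Scaled = (x - min) / (max - min)
= (12 - 10) / 68
= 2 / 68
= 0.0294

0.0294


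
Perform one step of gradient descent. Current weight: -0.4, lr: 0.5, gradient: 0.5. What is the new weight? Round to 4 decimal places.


w_new = w_old - lr * gradient
= -0.4 - 0.5 * 0.5
= -0.4 - (0.25)
= -0.6500

-0.6500


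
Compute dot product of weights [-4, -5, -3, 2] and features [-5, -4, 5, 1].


Element-wise products:
-4 * -5 = 20
-5 * -4 = 20
-3 * 5 = -15
2 * 1 = 2
Sum = 20 + 20 + -15 + 2
= 27

27


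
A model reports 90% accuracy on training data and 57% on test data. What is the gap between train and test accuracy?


Gap = train_accuracy - test_accuracy
= 90 - 57
= 33%
This large gap strongly indicates overfitting.

33


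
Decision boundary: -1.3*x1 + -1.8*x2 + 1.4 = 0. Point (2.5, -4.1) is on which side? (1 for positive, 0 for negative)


Compute -1.3 * 2.5 + -1.8 * -4.1 + 1.4
= -3.25 + 7.38 + 1.4
= 5.53
Since 5.53 >= 0, the point is on the positive side.

1


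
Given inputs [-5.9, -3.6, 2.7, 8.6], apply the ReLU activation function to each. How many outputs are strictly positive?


ReLU(x) = max(0, x) for each element:
ReLU(-5.9) = 0
ReLU(-3.6) = 0
ReLU(2.7) = 2.7
ReLU(8.6) = 8.6
Active neurons (>0): 2

2


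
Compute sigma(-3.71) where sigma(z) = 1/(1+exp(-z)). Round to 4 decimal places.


sigmoid(z) = 1 / (1 + exp(-z))
exp(-(-3.71)) = exp(3.71) = 40.8538
1 + 40.8538 = 41.8538
1 / 41.8538 = 0.0239

0.0239


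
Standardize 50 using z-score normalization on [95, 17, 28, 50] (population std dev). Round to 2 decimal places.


Mean = (95 + 17 + 28 + 50) / 4 = 47.5
Variance = sum((x_i - mean)^2) / n = 893.25
Std = sqrt(893.25) = 29.8873
Z = (x - mean) / std
= (50 - 47.5) / 29.8873
= 2.5 / 29.8873
= 0.08

0.08


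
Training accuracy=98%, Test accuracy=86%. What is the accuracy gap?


Gap = train_accuracy - test_accuracy
= 98 - 86
= 12%
This gap suggests the model is overfitting.

12


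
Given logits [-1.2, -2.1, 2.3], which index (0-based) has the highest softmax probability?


Softmax is a monotonic transformation, so it preserves the argmax.
We need to find the index of the maximum logit.
Index 0: -1.2
Index 1: -2.1
Index 2: 2.3
Maximum logit = 2.3 at index 2

2


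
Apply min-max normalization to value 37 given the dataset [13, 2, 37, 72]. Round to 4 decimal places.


Min = 2, Max = 72
Range = 72 - 2 = 70
Scaled = (x - min) / (max - min)
= (37 - 2) / 70
= 35 / 70
= 0.5000

0.5000


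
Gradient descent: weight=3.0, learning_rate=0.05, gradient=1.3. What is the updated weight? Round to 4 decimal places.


w_new = w_old - lr * gradient
= 3.0 - 0.05 * 1.3
= 3.0 - (0.065)
= 2.9350

2.9350


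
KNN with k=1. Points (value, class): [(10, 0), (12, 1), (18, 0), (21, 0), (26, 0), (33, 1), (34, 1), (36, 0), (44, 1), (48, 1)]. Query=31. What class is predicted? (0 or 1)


Distances from query 31:
Point 33 (class 1): distance = 2
K=1 nearest neighbors: classes = [1]
Votes for class 1: 1 / 1
Majority vote => class 1

1
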